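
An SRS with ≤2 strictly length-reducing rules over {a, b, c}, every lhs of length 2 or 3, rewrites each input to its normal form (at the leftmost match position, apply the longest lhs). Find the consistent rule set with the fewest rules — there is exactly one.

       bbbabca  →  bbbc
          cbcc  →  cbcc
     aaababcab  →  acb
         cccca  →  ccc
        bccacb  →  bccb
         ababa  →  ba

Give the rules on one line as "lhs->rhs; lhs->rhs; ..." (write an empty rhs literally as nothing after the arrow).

ab->c; ca->

  | bbbabca => bbbcca => bbbc
  | cbcc
  | aaababcab => aacabcab => aabcab => accab => acb
  | cccca => ccc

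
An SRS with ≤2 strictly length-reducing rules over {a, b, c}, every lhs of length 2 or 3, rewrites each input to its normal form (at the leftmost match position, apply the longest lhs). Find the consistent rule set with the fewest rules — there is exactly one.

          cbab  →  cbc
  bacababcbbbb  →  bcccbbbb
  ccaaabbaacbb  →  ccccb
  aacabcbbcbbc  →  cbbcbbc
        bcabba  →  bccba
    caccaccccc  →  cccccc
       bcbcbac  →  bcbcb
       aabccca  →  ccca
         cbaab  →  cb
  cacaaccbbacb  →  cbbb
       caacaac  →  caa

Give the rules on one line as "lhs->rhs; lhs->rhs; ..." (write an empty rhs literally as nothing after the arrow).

ab->c; ac->

  | cbab => cbc
  | bacababcbbbb => bababcbbbb => bcabcbbbb => bcccbbbb
  | ccaaabbaacbb => ccaacbaacbb => ccabaacbb => cccaacbb => cccabb => ccccb
  | aacabcbbcbbc => aabcbbcbbc => accbbcbbc => cbbcbbc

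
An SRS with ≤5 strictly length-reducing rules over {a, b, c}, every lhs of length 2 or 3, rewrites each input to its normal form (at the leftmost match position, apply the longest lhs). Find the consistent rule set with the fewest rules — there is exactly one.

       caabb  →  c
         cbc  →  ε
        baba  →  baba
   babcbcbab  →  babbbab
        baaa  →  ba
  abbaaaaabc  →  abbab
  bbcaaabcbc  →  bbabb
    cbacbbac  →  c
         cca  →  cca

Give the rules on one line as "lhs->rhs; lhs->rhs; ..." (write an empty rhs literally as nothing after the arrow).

aa->c; bc->b; cbb->; cbc->

  | caabb => ccbb => c
  | cbc => ε
  | baba
  | babcbcbab => babbcbab => babbbab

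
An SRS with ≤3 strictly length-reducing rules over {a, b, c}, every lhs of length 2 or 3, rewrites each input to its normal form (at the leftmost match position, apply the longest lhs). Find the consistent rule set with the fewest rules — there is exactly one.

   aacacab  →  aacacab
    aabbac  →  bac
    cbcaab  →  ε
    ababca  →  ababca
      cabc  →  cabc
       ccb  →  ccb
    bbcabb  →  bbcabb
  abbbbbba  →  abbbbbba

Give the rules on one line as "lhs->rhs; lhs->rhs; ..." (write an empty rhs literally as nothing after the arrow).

  | aacacab
  | aabbac => bac
  | cbcaab => aab => ε
  | ababca

aab->; cbc->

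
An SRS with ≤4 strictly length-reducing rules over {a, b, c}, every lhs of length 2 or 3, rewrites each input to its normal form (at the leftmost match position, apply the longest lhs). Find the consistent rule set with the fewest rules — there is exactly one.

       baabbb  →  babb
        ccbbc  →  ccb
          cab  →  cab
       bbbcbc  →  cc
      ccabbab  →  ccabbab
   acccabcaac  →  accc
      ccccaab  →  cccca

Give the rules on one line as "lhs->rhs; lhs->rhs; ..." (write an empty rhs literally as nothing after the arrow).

aaa->b; aab->a; bbb->c; bc->

  | baabbb => babb
  | ccbbc => ccb
  | cab
  | bbbcbc => ccbc => cc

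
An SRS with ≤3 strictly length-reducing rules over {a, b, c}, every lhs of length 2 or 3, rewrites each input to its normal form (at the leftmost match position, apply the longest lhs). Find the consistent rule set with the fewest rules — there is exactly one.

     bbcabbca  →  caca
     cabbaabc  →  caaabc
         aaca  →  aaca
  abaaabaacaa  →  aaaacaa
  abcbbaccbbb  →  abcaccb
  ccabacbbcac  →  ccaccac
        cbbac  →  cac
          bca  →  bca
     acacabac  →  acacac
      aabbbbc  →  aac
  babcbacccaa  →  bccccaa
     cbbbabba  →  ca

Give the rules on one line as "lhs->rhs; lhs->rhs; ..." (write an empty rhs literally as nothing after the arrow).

ba->; bb->

  | bbcabbca => cabbca => caca
  | cabbaabc => caaabc
  | aaca
  | abaaabaacaa => aaabaacaa => aaaacaa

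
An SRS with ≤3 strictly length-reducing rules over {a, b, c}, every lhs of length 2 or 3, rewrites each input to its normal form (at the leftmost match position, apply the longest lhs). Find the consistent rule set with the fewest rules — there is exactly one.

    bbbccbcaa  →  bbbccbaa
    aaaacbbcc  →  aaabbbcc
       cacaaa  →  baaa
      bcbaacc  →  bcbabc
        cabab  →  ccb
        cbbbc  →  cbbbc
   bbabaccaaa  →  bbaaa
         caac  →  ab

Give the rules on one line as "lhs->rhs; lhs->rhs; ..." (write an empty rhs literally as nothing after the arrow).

aba->cc; ac->b; ca->a

  | bbbccbcaa => bbbccbaa
  | aaaacbbcc => aaabbbcc
  | cacaaa => acaaa => baaa
  | bcbaacc => bcbabc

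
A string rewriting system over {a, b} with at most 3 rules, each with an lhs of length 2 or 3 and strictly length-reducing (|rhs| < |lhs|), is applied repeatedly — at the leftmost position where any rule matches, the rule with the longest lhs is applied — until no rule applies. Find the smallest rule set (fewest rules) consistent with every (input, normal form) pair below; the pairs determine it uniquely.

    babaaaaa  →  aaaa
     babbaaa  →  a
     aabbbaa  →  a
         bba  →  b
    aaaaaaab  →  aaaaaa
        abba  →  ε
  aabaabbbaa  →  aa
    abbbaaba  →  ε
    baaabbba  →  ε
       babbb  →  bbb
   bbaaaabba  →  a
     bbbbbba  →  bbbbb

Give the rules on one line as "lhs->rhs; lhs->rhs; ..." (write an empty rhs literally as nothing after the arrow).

  | babaaaaa => baaaaa => aaaa
  | babbaaa => bbaaa => baa => a
  | aabbbaa => abbaa => baa => a
  | bba => b

ab->; ba->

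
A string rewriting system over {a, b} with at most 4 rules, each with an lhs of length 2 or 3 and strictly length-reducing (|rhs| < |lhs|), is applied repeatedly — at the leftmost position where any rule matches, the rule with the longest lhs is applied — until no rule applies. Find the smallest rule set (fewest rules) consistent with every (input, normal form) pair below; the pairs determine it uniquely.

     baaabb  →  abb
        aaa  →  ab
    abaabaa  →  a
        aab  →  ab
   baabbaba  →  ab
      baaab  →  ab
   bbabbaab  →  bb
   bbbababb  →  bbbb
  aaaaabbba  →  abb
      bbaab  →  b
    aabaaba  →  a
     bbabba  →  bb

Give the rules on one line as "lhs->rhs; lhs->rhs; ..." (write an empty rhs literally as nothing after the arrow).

  | baaabb => aabb => abb
  | aaa => ab
  | abaabaa => aabaa => abaa => aa => a
  | aab => ab

aa->a; aaa->ab; ba->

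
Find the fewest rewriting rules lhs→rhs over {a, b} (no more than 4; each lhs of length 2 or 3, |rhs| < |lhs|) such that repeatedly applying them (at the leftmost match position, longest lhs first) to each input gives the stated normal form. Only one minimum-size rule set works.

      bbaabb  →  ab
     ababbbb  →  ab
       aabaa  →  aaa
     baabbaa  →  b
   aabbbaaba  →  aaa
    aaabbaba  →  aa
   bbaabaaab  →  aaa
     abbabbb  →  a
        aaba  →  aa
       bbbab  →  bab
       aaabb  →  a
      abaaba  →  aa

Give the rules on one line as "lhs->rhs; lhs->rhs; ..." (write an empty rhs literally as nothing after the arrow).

aab->a; aba->ab; baa->b; bb->

  | bbaabb => aabb => ab
  | ababbbb => abbbbb => abbb => ab
  | aabaa => aaa
  | baabbaa => bbbaa => baa => b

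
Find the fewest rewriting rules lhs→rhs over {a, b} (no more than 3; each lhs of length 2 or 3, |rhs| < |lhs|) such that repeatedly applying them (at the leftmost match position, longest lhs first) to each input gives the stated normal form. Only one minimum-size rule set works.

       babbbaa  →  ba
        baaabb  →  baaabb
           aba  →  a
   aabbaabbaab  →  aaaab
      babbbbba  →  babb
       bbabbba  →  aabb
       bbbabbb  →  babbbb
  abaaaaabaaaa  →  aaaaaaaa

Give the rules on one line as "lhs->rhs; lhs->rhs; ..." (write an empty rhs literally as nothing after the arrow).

aba->a; bba->ab

  | babbbaa => bababa => baba => ba
  | baaabb
  | aba => a
  | aabbaabbaab => aaababbaab => aaabbaab => aaaabab => aaaab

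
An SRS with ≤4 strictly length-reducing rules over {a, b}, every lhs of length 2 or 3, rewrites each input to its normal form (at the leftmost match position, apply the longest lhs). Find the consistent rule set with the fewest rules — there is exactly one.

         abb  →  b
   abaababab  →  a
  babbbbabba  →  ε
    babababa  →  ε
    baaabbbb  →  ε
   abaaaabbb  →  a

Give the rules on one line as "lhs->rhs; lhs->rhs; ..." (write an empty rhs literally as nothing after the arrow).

ab->; ba->; bb->

  | abb => b
  | abaababab => aababab => aabab => aab => a
  | babbbbabba => bbbbabba => bbabba => abba => ba => ε
  | babababa => bababa => baba => ba => ε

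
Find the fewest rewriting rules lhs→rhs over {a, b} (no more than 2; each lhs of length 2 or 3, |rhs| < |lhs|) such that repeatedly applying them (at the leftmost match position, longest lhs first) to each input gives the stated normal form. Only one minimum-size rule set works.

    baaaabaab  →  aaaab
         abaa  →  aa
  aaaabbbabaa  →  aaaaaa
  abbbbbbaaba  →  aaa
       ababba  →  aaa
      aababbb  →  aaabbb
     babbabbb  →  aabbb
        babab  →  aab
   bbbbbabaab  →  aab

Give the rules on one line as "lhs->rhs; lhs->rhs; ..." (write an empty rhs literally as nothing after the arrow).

ba->a; baa->a

  | baaaabaab => aaabaab => aaaab
  | abaa => aa
  | aaaabbbabaa => aaaabbabaa => aaaababaa => aaaaabaa => aaaaaa
  | abbbbbbaaba => abbbbbaba => abbbbaba => abbbaba => abbaba => ababa => aaba => aaa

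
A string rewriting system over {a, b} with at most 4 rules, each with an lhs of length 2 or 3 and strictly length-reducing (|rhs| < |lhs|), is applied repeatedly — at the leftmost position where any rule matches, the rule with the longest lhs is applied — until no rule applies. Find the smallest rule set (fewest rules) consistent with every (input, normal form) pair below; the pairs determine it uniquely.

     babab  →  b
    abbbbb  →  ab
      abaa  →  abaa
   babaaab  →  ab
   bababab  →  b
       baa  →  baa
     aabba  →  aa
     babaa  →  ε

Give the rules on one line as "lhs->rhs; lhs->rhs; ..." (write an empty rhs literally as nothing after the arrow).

aaa->bb; bab->aa; bb->b; bba->

  | babab => aaab => bbb => bb => b
  | abbbbb => abbbb => abbb => abb => ab
  | abaa
  | babaaab => aaaaab => bbaab => ab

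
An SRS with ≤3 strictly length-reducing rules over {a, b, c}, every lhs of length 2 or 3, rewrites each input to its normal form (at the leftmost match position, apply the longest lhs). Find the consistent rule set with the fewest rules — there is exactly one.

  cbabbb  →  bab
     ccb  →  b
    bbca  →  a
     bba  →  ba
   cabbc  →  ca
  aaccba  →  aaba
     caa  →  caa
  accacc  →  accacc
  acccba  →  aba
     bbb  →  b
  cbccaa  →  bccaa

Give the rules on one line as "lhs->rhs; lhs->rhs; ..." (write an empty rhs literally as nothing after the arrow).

  | cbabbb => babbb => babb => bab
  | ccb => cb => b
  | bbca => a
  | bba => ba

bb->b; bbc->; cb->b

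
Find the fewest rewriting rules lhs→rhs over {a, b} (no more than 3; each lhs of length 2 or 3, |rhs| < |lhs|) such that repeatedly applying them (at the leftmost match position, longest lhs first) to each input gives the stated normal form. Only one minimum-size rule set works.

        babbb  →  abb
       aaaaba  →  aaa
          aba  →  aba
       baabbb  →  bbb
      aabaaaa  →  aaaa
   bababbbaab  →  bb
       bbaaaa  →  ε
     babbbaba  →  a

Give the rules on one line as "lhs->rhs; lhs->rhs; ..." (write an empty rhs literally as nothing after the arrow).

  | babbb => abb
  | aaaaba => aaa
  | aba
  | baabbb => bbb

aab->; baa->; bab->a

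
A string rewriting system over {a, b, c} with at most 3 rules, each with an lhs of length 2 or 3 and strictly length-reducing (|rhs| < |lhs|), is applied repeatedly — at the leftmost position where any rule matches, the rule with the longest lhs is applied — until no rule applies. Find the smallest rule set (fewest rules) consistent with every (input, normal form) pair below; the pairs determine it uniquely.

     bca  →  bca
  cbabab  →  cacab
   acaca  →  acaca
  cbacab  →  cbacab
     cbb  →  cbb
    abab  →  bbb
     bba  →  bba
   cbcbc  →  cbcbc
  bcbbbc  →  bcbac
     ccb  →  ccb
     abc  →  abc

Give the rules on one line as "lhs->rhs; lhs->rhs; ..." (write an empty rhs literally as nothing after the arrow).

  | bca
  | cbabab => cacab
  | acaca
  | cbacab

aba->bb; bab->ac; bbc->ac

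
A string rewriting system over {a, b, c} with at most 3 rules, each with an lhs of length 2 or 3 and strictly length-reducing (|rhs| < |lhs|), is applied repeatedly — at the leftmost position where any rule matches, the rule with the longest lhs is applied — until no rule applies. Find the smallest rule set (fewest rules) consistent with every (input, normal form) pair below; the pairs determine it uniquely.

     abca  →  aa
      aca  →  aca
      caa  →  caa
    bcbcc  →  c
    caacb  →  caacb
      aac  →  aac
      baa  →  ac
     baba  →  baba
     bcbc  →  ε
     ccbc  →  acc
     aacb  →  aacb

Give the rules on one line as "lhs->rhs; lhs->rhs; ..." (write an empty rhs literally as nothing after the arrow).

  | abca => aa
  | aca
  | caa
  | bcbcc => bcc => c

baa->ac; bc->; ccb->ac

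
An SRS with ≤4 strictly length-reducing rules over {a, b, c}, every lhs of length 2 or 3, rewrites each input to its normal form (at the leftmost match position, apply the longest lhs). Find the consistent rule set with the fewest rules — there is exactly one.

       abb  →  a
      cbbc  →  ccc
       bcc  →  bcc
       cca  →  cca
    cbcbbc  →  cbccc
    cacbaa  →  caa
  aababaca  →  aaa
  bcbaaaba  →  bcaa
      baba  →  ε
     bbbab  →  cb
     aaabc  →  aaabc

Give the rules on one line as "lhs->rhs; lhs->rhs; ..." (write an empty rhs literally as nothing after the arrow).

ac->a; ba->; bb->c

  | abb => ac => a
  | cbbc => ccc
  | bcc
  | cca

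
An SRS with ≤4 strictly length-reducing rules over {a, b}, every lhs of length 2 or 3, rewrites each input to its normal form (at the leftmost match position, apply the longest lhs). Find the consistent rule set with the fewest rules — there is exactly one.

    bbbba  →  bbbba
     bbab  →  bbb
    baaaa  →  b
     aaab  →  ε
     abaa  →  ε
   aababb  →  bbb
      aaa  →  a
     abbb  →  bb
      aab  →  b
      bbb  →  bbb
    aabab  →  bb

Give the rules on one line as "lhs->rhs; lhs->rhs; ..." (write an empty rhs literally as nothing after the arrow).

  | bbbba
  | bbab => bbb
  | baaaa => baa => b
  | aaab => ab => ε

aa->; ab->; bab->bb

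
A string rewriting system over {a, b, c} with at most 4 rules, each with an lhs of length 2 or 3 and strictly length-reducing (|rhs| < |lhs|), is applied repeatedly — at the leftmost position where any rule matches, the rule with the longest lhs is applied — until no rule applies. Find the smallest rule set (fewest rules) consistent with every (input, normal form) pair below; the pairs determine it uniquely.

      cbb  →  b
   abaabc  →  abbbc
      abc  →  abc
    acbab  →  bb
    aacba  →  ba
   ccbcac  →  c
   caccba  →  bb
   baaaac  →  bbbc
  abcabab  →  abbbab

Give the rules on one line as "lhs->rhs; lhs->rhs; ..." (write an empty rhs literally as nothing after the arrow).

aa->b; ca->b; cb->

  | cbb => b
  | abaabc => abbbc
  | abc
  | acbab => aab => bb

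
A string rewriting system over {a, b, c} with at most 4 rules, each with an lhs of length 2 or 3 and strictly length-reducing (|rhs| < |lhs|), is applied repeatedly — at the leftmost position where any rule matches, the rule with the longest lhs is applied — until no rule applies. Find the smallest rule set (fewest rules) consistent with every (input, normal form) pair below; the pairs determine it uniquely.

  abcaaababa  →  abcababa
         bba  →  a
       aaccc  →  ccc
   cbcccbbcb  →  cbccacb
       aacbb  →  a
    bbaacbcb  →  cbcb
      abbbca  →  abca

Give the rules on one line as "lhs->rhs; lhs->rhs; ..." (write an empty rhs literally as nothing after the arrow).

  | abcaaababa => abcababa
  | bba => a
  | aaccc => ccc
  | cbcccbbcb => cbccacb

aa->; bb->; cbb->a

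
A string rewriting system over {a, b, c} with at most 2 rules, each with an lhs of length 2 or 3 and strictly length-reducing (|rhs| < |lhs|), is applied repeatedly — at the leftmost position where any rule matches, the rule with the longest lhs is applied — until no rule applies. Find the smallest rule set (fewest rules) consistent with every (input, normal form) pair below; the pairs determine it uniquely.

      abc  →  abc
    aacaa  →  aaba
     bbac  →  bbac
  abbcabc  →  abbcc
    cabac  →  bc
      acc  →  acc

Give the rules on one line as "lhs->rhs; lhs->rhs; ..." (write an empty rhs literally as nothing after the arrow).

  | abc
  | aacaa => aaba
  | bbac
  | abbcabc => abbcc

ca->b; cab->c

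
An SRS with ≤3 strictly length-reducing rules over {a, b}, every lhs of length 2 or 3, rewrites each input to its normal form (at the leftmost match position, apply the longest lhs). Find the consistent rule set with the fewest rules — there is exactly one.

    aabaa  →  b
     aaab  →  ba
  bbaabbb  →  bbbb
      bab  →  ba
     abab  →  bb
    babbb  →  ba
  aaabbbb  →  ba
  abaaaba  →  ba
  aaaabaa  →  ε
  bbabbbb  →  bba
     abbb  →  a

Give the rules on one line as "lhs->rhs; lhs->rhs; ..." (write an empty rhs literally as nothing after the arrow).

aa->b; ab->a; baa->

  | aabaa => bbaa => b
  | aaab => bab => ba
  | bbaabbb => bbbb
  | bab => ba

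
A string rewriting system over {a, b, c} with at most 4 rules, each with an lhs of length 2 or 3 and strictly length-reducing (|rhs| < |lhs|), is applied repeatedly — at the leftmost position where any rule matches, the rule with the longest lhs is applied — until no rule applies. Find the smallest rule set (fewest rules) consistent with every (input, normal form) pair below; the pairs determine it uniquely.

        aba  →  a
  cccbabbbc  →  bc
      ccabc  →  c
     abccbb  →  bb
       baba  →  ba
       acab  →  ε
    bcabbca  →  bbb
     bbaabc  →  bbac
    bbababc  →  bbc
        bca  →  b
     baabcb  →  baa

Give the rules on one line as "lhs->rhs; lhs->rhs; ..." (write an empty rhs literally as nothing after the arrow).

  | aba => a
  | cccbabbbc => cbabbbc => aabbbc => abbc => bc
  | ccabc => abc => c
  | abccbb => ccbb => bb

ab->; ca->; cb->a; cc->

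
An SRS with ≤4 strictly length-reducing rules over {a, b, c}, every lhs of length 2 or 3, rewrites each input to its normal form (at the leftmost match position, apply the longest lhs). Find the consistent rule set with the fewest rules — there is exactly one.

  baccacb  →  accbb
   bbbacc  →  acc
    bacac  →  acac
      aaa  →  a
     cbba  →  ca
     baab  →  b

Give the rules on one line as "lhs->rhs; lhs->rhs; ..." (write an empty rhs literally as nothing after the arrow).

aa->; acb->bb; ba->a

  | baccacb => accacb => accbb
  | bbbacc => bbacc => bacc => acc
  | bacac => acac
  | aaa => a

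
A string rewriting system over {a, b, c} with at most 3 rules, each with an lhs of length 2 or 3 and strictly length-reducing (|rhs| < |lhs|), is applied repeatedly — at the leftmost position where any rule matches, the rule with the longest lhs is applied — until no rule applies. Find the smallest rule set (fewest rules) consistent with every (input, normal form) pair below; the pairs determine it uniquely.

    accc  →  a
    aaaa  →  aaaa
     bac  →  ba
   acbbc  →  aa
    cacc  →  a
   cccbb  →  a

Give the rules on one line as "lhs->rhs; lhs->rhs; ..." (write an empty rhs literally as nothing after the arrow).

ac->a; bb->a; ca->a

  | accc => acc => ac => a
  | aaaa
  | bac => ba
  | acbbc => abbc => aac => aa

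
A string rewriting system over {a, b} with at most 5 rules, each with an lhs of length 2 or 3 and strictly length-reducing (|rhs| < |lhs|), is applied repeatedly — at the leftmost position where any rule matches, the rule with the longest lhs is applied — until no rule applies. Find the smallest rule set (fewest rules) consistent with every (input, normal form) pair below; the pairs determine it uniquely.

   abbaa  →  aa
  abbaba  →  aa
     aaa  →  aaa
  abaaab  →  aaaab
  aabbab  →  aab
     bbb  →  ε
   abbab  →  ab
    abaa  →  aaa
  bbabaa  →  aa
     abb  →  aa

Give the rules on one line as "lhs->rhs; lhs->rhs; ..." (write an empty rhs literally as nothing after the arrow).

ba->a; bb->a; bba->; bbb->

  | abbaa => aa
  | abbaba => aba => aa
  | aaa
  | abaaab => aaaab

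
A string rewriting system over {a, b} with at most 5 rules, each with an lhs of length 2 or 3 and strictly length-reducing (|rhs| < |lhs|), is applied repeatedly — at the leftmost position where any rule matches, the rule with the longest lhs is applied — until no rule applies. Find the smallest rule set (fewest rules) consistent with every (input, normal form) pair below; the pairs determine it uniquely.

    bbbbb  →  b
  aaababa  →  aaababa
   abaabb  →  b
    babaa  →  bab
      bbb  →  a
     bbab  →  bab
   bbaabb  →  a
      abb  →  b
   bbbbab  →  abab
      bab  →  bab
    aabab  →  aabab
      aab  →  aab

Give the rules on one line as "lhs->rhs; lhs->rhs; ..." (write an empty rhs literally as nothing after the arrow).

  | bbbbb => abb => b
  | aaababa
  | abaabb => abbb => bb => b
  | babaa => bab

abb->b; baa->b; bb->b; bbb->a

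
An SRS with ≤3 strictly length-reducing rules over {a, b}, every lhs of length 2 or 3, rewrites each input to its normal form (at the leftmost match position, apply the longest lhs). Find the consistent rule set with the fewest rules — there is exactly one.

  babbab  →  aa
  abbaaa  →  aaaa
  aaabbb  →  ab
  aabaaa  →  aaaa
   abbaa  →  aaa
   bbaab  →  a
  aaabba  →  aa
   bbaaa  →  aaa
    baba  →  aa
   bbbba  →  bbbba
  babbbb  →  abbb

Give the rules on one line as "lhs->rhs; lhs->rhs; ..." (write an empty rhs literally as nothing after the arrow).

aab->a; baa->aa; bab->a

  | babbab => abab => aa
  | abbaaa => abaaa => aaaa
  | aaabbb => aabb => ab
  | aabaaa => aaaa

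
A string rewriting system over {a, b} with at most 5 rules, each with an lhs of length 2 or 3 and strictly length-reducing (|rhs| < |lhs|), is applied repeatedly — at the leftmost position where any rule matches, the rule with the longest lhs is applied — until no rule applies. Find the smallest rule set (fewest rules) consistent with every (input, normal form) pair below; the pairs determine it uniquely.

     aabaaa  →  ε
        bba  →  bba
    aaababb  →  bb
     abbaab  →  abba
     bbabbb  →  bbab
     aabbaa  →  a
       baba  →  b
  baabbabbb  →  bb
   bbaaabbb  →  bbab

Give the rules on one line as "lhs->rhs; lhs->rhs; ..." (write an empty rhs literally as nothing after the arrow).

  | aabaaa => aaaa => aa => ε
  | bba
  | aaababb => ababb => bb
  | abbaab => abba

aa->; aab->a; aba->; bbb->b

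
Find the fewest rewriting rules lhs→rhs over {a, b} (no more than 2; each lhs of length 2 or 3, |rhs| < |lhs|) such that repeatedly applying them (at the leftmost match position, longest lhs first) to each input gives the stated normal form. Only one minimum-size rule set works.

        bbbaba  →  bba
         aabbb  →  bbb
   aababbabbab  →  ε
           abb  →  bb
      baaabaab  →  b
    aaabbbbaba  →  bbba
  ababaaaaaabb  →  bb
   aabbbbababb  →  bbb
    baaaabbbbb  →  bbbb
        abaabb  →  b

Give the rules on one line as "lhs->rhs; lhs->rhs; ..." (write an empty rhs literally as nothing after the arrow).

  | bbbaba => bba
  | aabbb => abbb => bbb
  | aababbabbab => ababbabbab => babbabbab => babbab => bab => ε
  | abb => bb

ab->b; bab->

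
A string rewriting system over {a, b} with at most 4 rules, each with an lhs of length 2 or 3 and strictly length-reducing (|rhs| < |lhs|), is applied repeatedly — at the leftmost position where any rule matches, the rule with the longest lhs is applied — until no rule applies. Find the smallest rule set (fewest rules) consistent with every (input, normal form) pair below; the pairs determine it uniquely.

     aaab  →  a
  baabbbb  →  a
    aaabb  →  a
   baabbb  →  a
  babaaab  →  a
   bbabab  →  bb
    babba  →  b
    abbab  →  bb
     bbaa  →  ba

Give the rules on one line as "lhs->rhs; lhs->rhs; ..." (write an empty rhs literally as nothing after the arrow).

aa->b; ab->a; baa->a; bab->ab

  | aaab => bab => ab => a
  | baabbbb => abbbb => abbb => abb => ab => a
  | aaabb => babb => abb => ab => a
  | baabbb => abbb => abb => ab => a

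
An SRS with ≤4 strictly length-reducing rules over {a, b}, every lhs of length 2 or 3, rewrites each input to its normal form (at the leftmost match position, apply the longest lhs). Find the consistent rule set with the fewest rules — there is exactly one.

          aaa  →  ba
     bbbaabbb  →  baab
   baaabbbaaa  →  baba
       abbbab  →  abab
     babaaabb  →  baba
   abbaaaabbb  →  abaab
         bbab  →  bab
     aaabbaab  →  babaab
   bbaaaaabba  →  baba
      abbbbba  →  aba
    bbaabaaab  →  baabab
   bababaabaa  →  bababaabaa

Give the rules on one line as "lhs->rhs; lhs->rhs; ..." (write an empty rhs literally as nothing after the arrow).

  | aaa => ba
  | bbbaabbb => baabbb => baab
  | baaabbbaaa => bbabbbaaa => babbbaaa => babaaa => babba => baba
  | abbbab => abab

aaa->ba; bb->; bba->ba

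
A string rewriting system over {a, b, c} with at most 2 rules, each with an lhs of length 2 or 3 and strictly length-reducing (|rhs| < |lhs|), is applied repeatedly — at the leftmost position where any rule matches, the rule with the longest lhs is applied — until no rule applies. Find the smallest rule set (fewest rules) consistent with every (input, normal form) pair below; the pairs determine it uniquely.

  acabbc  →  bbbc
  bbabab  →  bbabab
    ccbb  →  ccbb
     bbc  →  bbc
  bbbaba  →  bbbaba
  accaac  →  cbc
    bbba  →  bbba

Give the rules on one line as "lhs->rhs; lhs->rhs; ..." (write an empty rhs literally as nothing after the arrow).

  | acabbc => cabbc => bbbc
  | bbabab
  | ccbb
  | bbc

ac->c; ca->b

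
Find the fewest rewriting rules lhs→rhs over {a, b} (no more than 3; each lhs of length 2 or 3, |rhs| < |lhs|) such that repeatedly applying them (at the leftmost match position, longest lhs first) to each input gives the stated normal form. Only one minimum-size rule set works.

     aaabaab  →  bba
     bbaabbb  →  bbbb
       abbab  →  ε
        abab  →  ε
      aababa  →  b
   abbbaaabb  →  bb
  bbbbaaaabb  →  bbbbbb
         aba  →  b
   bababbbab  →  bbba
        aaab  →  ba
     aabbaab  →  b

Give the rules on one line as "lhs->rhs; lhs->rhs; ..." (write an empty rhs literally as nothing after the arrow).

  | aaabaab => babaab => baaab => bbab => bba
  | bbaabbb => bbbb
  | abbab => abab => aab => ε
  | abab => aab => ε

aa->b; aab->; ab->a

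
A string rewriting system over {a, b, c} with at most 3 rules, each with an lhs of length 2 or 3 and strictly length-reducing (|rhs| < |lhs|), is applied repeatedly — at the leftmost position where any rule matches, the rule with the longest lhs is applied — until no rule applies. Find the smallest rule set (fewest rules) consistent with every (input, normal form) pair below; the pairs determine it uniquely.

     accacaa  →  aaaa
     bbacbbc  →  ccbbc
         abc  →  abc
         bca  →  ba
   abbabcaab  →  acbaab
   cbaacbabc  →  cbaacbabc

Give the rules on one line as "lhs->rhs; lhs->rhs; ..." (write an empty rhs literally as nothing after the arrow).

  | accacaa => acacaa => aacaa => aaaa
  | bbacbbc => ccbbc
  | abc
  | bca => ba

bba->c; ca->a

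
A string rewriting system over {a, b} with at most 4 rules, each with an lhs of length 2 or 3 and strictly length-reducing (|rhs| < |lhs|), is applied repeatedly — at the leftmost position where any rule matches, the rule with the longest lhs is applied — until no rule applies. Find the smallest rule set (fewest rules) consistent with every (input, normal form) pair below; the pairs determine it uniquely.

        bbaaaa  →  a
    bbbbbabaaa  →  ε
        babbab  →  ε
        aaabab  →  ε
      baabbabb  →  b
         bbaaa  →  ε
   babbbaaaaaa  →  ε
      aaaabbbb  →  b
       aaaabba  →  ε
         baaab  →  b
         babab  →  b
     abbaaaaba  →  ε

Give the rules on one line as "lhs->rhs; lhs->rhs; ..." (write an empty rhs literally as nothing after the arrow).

aa->; ba->; bab->a; bb->b

  | bbaaaa => baaaa => aaa => a
  | bbbbbabaaa => bbbbabaaa => bbbabaaa => bbabaaa => babaaa => aaaa => aa => ε
  | babbab => abab => aa => ε
  | aaabab => abab => aa => ε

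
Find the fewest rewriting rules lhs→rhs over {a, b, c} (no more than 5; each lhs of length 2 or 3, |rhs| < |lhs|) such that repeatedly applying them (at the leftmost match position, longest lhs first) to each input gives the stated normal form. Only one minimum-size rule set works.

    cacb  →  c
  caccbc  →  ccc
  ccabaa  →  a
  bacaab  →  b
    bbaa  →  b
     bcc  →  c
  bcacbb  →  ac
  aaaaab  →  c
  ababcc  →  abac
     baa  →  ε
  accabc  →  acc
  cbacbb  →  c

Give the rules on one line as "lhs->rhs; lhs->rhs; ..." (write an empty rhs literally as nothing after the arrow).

aa->c; bc->; ca->; cb->c

  | cacb => cb => c
  | caccbc => ccbc => ccc
  | ccabaa => cbaa => caa => a
  | bacaab => baab => bcb => b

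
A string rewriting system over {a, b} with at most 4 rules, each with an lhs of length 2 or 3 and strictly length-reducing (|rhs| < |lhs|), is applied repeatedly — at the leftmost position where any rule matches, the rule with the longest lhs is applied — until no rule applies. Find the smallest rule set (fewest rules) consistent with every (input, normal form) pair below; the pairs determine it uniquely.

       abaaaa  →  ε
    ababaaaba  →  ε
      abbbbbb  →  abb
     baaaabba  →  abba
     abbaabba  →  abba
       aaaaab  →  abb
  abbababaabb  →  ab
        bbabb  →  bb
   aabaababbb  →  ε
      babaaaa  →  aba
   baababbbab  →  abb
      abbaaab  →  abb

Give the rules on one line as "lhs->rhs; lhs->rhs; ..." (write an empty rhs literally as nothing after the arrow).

  | abaaaa => ababa => aa => ε
  | ababaaaba => aaaaba => ababa => aa => ε
  | abbbbbb => aaabbb => abbbb => aaab => abb
  | baaaabba => bababba => abba

aa->; aaa->ab; bab->; bbb->aa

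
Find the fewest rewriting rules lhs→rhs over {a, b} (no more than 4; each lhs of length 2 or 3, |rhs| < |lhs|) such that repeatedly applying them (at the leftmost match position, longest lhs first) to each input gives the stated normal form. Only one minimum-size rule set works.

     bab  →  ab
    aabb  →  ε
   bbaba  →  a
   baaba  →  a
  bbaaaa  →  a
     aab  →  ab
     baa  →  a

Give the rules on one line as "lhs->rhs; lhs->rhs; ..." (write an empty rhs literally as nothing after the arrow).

  | bab => ab
  | aabb => abb => ε
  | bbaba => baba => aba => aa => a
  | baaba => aaba => aba => aa => a

aa->a; abb->; ba->a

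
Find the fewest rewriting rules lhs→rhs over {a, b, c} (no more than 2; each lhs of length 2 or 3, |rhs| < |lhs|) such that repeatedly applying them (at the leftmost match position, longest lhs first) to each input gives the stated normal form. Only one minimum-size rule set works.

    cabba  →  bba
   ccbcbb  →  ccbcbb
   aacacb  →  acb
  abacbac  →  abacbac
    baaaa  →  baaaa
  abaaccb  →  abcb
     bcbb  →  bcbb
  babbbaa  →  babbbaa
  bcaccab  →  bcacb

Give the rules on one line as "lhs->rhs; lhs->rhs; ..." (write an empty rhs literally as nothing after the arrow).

  | cabba => bba
  | ccbcbb
  | aacacb => acb
  | abacbac

aac->; cab->b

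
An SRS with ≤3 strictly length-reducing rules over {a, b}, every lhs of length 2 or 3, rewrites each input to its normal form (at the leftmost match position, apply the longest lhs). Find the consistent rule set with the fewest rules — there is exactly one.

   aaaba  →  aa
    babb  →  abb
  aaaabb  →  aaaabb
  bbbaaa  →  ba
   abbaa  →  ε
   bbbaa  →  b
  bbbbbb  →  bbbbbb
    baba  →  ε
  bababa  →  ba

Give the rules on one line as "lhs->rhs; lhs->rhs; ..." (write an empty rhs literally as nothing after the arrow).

aba->; bab->ab; bba->b

  | aaaba => aa
  | babb => abb
  | aaaabb
  | bbbaaa => bbaa => ba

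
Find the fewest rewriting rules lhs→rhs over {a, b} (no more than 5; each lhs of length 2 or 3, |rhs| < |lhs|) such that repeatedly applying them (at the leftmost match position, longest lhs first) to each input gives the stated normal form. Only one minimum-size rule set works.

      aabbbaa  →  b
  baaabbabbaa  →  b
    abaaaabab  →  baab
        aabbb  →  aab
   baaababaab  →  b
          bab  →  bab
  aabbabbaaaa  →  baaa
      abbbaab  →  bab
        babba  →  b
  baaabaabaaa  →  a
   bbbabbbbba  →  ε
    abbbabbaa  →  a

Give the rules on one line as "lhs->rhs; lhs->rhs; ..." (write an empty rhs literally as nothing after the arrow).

aba->b; abb->ab; bb->b; bba->

  | aabbbaa => aabbaa => aabaa => aba => b
  | baaabbabbaa => baaababbaa => baabbbaa => baabbaa => baabaa => baba => bb => b
  | abaaaabab => baaabab => baabb => baab
  | aabbb => aabb => aab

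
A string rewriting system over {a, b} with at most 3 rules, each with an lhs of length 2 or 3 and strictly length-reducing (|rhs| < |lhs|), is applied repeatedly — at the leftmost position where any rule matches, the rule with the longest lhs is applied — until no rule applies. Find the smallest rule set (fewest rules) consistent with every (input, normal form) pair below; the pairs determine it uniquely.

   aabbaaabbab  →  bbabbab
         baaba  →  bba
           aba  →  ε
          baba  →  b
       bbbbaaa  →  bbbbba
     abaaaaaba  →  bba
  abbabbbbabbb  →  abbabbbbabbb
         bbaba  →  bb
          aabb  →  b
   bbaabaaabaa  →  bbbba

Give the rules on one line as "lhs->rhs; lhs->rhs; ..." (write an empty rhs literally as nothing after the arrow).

aa->b; aab->aa; aba->

  | aabbaaabbab => aabaaabbab => aaaaabbab => baaabbab => bbabbab
  | baaba => baaa => bba
  | aba => ε
  | baba => b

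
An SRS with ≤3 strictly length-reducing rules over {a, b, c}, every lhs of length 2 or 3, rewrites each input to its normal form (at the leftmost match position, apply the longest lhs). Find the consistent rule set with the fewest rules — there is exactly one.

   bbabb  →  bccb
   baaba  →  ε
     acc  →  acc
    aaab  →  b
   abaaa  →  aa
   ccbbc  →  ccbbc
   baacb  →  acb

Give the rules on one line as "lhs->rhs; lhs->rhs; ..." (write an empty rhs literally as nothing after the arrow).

  | bbabb => bccb
  | baaba => aba => ba => ε
  | acc
  | aaab => aab => ab => b

ab->b; ba->; bab->cc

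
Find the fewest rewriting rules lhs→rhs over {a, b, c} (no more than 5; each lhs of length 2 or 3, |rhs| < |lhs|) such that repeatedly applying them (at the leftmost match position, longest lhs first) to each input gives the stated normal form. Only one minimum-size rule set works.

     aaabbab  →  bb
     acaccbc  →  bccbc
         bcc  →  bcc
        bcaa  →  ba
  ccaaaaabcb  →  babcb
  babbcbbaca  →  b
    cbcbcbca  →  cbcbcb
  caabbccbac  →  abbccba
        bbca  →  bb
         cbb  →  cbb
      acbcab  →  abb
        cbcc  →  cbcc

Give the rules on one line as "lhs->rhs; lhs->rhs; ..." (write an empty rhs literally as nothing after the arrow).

  | aaabbab => babbab => baaab => bbab => aab => bb
  | acaccbc => aaccbc => bccbc
  | bcc
  | bcaa => ba

aa->b; ac->a; bba->aa; ca->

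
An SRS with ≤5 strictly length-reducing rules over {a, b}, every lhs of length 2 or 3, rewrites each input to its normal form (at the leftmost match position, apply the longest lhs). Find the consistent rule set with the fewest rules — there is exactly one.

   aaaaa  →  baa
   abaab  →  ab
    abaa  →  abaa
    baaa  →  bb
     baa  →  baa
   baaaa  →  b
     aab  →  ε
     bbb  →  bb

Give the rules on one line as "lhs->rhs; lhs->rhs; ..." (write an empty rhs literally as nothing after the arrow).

aaa->b; aab->; bba->b; bbb->bb

  | aaaaa => baa
  | abaab => ab
  | abaa
  | baaa => bb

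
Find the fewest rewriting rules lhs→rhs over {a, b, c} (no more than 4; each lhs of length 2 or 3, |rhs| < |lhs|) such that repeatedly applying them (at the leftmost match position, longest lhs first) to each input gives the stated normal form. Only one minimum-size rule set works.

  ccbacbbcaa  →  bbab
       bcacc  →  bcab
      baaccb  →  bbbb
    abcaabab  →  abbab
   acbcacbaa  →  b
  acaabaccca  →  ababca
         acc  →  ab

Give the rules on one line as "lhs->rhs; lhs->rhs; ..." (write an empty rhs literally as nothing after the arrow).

  | ccbacbbcaa => bbacbbcaa => bbabcaa => bbabcb => bbab
  | bcacc => bcab
  | baaccb => bbccb => bbbb
  | abcaabab => abcbbab => abbab

aa->b; cb->; cc->b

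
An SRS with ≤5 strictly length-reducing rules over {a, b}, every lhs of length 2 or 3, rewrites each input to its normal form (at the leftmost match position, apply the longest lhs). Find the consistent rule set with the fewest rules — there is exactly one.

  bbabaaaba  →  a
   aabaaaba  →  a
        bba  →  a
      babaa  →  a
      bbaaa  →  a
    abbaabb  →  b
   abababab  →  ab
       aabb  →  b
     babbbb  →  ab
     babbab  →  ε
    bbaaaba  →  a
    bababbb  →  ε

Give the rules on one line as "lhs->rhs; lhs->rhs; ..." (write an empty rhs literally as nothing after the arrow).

  | bbabaaaba => aabaaaba => aaaba => aaba => a
  | aabaaaba => aaaba => aaba => a
  | bba => aa => a
  | babaa => aa => a

aa->a; aab->; bab->; bb->a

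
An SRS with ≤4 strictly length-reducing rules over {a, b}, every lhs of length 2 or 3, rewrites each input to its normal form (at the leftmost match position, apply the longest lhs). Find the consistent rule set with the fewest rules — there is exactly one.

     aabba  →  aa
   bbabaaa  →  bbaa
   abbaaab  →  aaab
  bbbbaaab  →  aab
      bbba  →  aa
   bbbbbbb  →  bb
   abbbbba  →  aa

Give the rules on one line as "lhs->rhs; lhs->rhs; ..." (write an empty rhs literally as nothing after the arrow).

  | aabba => aa
  | bbabaaa => bbaa
  | abbaaab => aaab
  | bbbbaaab => abaaab => aab

aba->; abb->; bbb->a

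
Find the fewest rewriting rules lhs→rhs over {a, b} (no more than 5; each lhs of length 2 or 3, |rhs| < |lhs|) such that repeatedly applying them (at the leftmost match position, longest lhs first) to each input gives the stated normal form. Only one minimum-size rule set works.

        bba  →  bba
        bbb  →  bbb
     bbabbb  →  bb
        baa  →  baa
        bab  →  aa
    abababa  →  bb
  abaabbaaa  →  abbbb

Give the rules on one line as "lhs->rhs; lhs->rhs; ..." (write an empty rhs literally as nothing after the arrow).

  | bba
  | bbb
  | bbabbb => baabb => bb
  | baa

aaa->bb; aab->; aba->; bab->aa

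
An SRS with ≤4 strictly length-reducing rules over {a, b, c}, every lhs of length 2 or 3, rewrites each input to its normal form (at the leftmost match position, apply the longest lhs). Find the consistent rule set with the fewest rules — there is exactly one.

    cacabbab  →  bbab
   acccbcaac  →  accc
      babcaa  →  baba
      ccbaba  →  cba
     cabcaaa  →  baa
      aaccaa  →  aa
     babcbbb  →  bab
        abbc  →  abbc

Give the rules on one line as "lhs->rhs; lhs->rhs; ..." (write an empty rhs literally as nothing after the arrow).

  | cacabbab => cabbab => bbab
  | acccbcaac => accccaac => acccac => accc
  | babcaa => baba
  | ccbaba => ccaba => cba

bbb->a; ca->; ccb->cc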